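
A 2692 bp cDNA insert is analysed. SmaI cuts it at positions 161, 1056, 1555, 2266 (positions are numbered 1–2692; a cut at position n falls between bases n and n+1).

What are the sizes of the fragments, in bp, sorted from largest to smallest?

895, 711, 499, 426, 161 bp

Linear molecule, 4 cuts → 5 fragments:
  161 − 0 = 161 bp
  1056 − 161 = 895 bp
  1555 − 1056 = 499 bp
  2266 − 1555 = 711 bp
  2692 − 2266 = 426 bp
Sorted largest to smallest: 895, 711, 499, 426, 161 bp.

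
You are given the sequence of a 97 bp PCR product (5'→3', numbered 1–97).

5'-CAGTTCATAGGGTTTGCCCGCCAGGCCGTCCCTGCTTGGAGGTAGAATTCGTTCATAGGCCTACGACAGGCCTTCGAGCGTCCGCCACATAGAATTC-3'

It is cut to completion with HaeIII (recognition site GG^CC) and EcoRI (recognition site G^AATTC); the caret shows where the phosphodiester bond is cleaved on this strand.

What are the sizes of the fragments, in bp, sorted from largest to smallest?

HaeIII sites (GGCC) start at positions 24, 58, 69.
HaeIII cuts after base 2 of each site, so after positions 25, 59, 70.
EcoRI sites (GAATTC) start at positions 45, 92.
EcoRI cuts after the first base of each site, so after positions 45, 92.
Combined cut positions: 25, 45, 59, 70, 92.
Linear molecule, 5 cuts → 6 fragments:
  1–25 → 25 bp
  26–45 → 20 bp
  46–59 → 14 bp
  60–70 → 11 bp
  71–92 → 22 bp
  93–97 → 5 bp
Sorted largest to smallest: 25, 22, 20, 14, 11, 5 bp.

25, 22, 20, 14, 11, 5 bp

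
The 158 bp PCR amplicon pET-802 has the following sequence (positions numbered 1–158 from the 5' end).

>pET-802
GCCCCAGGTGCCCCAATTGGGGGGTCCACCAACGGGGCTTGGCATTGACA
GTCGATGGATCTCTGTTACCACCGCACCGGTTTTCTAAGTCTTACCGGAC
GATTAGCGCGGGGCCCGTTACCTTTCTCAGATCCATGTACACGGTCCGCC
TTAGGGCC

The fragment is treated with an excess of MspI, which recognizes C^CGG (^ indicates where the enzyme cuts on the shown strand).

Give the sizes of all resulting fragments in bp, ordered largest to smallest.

MspI sites (CCGG) start at positions 77, 95.
MspI cuts after the first base of each site, so after positions 77, 95.
Linear molecule, 2 cuts → 3 fragments:
  1–77 → 77 bp
  78–95 → 18 bp
  96–158 → 63 bp
Sorted largest to smallest: 77, 63, 18 bp.

77, 63, 18 bp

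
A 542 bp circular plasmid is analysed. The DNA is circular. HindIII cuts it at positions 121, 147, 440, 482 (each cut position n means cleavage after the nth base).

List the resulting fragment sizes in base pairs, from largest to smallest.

Circular molecule, 4 cuts → 4 fragments:
  147 − 121 = 26 bp
  440 − 147 = 293 bp
  482 − 440 = 42 bp
  wrap: 542 − 482 + 121 = 181 bp
Sorted largest to smallest: 293, 181, 42, 26 bp.

293, 181, 42, 26 bp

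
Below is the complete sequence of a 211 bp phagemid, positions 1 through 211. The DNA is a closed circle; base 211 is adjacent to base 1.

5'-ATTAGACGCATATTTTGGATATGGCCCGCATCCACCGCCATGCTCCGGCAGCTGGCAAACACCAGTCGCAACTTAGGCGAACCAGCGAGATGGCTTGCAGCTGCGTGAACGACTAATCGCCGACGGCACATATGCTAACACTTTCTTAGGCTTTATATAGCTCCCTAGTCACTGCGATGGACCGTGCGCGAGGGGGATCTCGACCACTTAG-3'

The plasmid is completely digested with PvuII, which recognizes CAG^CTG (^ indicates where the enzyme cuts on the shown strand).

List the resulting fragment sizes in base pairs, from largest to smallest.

PvuII sites (CAGCTG) start at positions 49, 98.
PvuII cuts after base 3 of each site, so after positions 51, 100.
Circular molecule, 2 cuts → 2 fragments:
  52–100 → 49 bp
  101–211 then 1–51 → 111 + 51 = 162 bp
Sorted largest to smallest: 162, 49 bp.

162, 49 bp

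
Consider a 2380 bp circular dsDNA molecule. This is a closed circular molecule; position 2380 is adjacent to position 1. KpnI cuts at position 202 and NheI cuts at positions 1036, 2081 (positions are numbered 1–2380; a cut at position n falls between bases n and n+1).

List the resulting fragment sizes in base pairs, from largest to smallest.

1045, 834, 501 bp

Combined cut positions (sorted): 202, 1036, 2081.
Circular molecule, 3 cuts → 3 fragments:
  1036 − 202 = 834 bp
  2081 − 1036 = 1045 bp
  wrap: 2380 − 2081 + 202 = 501 bp
Sorted largest to smallest: 1045, 834, 501 bp.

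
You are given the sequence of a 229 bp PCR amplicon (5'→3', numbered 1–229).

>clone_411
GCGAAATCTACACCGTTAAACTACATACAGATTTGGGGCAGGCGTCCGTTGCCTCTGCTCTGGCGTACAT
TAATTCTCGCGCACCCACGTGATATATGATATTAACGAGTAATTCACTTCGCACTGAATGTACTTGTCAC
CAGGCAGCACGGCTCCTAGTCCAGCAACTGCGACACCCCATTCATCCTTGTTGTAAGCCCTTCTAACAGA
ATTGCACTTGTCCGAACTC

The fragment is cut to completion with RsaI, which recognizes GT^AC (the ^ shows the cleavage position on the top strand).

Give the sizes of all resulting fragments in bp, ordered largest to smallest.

98, 66, 65 bp

RsaI sites (GTAC) start at positions 65, 130.
RsaI cuts after base 2 of each site, so after positions 66, 131.
Linear molecule, 2 cuts → 3 fragments:
  1–66 → 66 bp
  67–131 → 65 bp
  132–229 → 98 bp
Sorted largest to smallest: 98, 66, 65 bp.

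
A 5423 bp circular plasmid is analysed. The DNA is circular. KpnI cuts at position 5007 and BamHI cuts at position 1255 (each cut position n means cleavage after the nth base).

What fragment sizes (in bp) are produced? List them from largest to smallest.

3752, 1671 bp

Combined cut positions (sorted): 1255, 5007.
Circular molecule, 2 cuts → 2 fragments:
  5007 − 1255 = 3752 bp
  wrap: 5423 − 5007 + 1255 = 1671 bp
Sorted largest to smallest: 3752, 1671 bp.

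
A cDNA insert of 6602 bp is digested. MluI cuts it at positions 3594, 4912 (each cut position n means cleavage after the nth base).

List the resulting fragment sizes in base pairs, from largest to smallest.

Linear molecule, 2 cuts → 3 fragments:
  3594 − 0 = 3594 bp
  4912 − 3594 = 1318 bp
  6602 − 4912 = 1690 bp
Sorted largest to smallest: 3594, 1690, 1318 bp.

3594, 1690, 1318 bp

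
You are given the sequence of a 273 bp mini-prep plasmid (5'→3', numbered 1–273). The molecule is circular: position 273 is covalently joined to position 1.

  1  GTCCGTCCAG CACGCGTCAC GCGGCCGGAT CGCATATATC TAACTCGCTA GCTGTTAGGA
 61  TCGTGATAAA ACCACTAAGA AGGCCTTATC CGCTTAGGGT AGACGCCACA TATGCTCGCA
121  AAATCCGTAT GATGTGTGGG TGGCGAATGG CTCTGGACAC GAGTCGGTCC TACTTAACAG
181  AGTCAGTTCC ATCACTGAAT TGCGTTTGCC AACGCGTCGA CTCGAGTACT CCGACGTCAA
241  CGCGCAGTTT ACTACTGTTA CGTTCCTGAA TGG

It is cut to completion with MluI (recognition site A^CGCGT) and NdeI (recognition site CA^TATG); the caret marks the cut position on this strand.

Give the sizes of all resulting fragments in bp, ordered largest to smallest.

MluI sites (ACGCGT) start at positions 12, 212.
MluI cuts after the first base of each site, so after positions 12, 212.
The NdeI site (CATATG) starts at position 109.
NdeI cuts after base 2 of each site, so after position 110.
Combined cut positions: 12, 110, 212.
Circular molecule, 3 cuts → 3 fragments:
  13–110 → 98 bp
  111–212 → 102 bp
  213–273 then 1–12 → 61 + 12 = 73 bp
Sorted largest to smallest: 102, 98, 73 bp.

102, 98, 73 bp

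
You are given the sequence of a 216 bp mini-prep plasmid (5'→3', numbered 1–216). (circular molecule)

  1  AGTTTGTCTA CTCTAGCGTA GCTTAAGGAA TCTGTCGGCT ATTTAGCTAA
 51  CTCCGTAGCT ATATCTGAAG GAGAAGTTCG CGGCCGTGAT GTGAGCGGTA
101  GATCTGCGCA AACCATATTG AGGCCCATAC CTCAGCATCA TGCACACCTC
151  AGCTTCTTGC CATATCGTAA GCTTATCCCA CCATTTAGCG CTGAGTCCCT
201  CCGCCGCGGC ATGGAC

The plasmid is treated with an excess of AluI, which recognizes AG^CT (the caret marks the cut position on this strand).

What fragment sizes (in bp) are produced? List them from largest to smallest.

94, 66, 25, 19, 12 bp

AluI sites (AGCT) start at positions 20, 45, 57, 151, 170.
AluI cuts after base 2 of each site, so after positions 21, 46, 58, 152, 171.
Circular molecule, 5 cuts → 5 fragments:
  22–46 → 25 bp
  47–58 → 12 bp
  59–152 → 94 bp
  153–171 → 19 bp
  172–216 then 1–21 → 45 + 21 = 66 bp
Sorted largest to smallest: 94, 66, 25, 19, 12 bp.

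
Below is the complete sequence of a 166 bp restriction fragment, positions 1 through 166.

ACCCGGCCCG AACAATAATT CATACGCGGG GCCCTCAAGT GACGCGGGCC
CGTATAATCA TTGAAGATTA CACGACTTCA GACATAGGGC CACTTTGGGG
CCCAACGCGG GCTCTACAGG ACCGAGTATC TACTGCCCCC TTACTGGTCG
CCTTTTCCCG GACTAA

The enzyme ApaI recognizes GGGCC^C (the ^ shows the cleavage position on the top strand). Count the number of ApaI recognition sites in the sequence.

3

GGGCCC occurs starting at positions 29, 46, 98.
ApaI cuts at 3 sites.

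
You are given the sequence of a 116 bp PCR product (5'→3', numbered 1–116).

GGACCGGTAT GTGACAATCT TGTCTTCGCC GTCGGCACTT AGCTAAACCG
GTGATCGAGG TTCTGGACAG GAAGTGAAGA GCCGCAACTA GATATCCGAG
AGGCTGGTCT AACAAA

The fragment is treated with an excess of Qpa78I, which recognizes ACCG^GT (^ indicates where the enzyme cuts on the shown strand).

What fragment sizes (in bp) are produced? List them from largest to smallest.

66, 44, 6 bp

Qpa78I sites (ACCGGT) start at positions 3, 47.
Qpa78I cuts after base 4 of each site, so after positions 6, 50.
Linear molecule, 2 cuts → 3 fragments:
  1–6 → 6 bp
  7–50 → 44 bp
  51–116 → 66 bp
Sorted largest to smallest: 66, 44, 6 bp.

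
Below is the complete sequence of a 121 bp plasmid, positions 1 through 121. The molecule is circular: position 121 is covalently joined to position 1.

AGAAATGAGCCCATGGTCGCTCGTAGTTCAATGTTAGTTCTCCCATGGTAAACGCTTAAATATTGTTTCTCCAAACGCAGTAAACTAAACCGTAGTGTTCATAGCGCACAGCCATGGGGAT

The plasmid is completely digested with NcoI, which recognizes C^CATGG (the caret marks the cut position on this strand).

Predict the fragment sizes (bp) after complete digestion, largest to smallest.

NcoI sites (CCATGG) start at positions 11, 43, 112.
NcoI cuts after the first base of each site, so after positions 11, 43, 112.
Circular molecule, 3 cuts → 3 fragments:
  12–43 → 32 bp
  44–112 → 69 bp
  113–121 then 1–11 → 9 + 11 = 20 bp
Sorted largest to smallest: 69, 32, 20 bp.

69, 32, 20 bp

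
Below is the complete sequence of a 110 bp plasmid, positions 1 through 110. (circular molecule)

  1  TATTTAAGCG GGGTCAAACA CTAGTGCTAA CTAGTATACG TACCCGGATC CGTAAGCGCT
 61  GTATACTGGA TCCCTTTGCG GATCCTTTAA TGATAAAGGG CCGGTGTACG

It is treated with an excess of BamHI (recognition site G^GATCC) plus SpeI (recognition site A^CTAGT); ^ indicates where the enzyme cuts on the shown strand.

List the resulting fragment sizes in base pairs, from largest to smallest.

BamHI sites (GGATCC) start at positions 46, 68, 80.
BamHI cuts after the first base of each site, so after positions 46, 68, 80.
SpeI sites (ACTAGT) start at positions 20, 30.
SpeI cuts after the first base of each site, so after positions 20, 30.
Combined cut positions: 20, 30, 46, 68, 80.
Circular molecule, 5 cuts → 5 fragments:
  21–30 → 10 bp
  31–46 → 16 bp
  47–68 → 22 bp
  69–80 → 12 bp
  81–110 then 1–20 → 30 + 20 = 50 bp
Sorted largest to smallest: 50, 22, 16, 12, 10 bp.

50, 22, 16, 12, 10 bp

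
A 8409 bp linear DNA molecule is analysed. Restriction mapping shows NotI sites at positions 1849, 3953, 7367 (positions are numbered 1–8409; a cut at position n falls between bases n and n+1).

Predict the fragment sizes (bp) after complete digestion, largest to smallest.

Linear molecule, 3 cuts → 4 fragments:
  1849 − 0 = 1849 bp
  3953 − 1849 = 2104 bp
  7367 − 3953 = 3414 bp
  8409 − 7367 = 1042 bp
Sorted largest to smallest: 3414, 2104, 1849, 1042 bp.

3414, 2104, 1849, 1042 bp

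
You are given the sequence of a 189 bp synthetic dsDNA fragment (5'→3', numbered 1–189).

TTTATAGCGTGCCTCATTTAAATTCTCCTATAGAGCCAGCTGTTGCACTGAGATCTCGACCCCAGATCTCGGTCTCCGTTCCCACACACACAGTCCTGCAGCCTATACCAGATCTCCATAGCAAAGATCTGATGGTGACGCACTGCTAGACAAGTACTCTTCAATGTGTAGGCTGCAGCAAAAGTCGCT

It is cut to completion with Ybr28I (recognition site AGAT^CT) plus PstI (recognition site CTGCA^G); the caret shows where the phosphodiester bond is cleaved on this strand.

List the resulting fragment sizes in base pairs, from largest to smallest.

Ybr28I sites (AGATCT) start at positions 51, 64, 110, 125.
Ybr28I cuts after base 4 of each site, so after positions 54, 67, 113, 128.
PstI sites (CTGCAG) start at positions 96, 173.
PstI cuts after base 5 of each site (before the last base), so after positions 100, 177.
Combined cut positions: 54, 67, 100, 113, 128, 177.
Linear molecule, 6 cuts → 7 fragments:
  1–54 → 54 bp
  55–67 → 13 bp
  68–100 → 33 bp
  101–113 → 13 bp
  114–128 → 15 bp
  129–177 → 49 bp
  178–189 → 12 bp
Sorted largest to smallest: 54, 49, 33, 15, 13, 13, 12 bp.

54, 49, 33, 15, 13, 13, 12 bp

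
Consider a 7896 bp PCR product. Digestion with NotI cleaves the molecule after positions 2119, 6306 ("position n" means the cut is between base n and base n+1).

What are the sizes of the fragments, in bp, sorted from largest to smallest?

4187, 2119, 1590 bp

Linear molecule, 2 cuts → 3 fragments:
  2119 − 0 = 2119 bp
  6306 − 2119 = 4187 bp
  7896 − 6306 = 1590 bp
Sorted largest to smallest: 4187, 2119, 1590 bp.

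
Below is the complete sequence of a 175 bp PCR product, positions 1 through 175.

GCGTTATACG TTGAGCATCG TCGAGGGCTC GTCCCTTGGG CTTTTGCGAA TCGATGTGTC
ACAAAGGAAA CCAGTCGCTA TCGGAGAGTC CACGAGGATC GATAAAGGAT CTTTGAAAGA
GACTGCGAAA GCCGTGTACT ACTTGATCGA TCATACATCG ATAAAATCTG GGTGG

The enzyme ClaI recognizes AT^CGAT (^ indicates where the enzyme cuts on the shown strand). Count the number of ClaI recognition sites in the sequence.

4

ATCGAT occurs starting at positions 50, 98, 146, 157.
ClaI cuts at 4 sites.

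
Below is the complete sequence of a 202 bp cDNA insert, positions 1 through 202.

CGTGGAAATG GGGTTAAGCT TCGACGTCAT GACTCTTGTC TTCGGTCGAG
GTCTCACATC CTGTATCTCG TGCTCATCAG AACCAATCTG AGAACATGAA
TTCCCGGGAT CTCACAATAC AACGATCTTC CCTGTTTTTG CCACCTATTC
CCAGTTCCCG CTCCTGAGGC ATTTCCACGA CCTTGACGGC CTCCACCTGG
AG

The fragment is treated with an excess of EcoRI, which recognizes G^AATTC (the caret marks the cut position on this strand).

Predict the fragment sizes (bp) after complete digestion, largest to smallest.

104, 98 bp

The EcoRI site (GAATTC) starts at position 98.
EcoRI cuts after the first base of each site, so after position 98.
Linear molecule, 1 cut → 2 fragments:
  1–98 → 98 bp
  99–202 → 104 bp
Sorted largest to smallest: 104, 98 bp.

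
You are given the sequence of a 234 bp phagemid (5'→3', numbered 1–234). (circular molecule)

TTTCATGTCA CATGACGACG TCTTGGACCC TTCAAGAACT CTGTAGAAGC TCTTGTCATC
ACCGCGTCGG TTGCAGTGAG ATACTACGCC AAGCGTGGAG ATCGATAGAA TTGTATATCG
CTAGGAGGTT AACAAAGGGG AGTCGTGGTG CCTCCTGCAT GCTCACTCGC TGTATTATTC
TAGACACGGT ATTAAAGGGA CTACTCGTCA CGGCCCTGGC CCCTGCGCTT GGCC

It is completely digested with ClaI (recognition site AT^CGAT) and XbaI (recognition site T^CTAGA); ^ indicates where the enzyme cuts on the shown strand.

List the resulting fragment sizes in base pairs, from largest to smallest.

157, 77 bp

The ClaI site (ATCGAT) starts at position 101.
ClaI cuts after base 2 of each site, so after position 102.
The XbaI site (TCTAGA) starts at position 179.
XbaI cuts after the first base of each site, so after position 179.
Combined cut positions: 102, 179.
Circular molecule, 2 cuts → 2 fragments:
  103–179 → 77 bp
  180–234 then 1–102 → 55 + 102 = 157 bp
Sorted largest to smallest: 157, 77 bp.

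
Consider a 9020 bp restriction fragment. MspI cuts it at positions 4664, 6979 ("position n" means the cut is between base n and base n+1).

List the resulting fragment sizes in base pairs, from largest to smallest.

4664, 2315, 2041 bp

Linear molecule, 2 cuts → 3 fragments:
  4664 − 0 = 4664 bp
  6979 − 4664 = 2315 bp
  9020 − 6979 = 2041 bp
Sorted largest to smallest: 4664, 2315, 2041 bp.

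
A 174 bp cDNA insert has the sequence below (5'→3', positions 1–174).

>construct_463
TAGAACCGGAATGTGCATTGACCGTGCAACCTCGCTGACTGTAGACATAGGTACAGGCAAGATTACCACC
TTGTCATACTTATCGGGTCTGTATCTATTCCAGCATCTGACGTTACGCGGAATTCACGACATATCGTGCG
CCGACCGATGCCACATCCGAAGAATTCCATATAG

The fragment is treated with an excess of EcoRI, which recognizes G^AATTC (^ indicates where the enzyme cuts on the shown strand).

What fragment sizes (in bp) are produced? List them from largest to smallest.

EcoRI sites (GAATTC) start at positions 120, 162.
EcoRI cuts after the first base of each site, so after positions 120, 162.
Linear molecule, 2 cuts → 3 fragments:
  1–120 → 120 bp
  121–162 → 42 bp
  163–174 → 12 bp
Sorted largest to smallest: 120, 42, 12 bp.

120, 42, 12 bp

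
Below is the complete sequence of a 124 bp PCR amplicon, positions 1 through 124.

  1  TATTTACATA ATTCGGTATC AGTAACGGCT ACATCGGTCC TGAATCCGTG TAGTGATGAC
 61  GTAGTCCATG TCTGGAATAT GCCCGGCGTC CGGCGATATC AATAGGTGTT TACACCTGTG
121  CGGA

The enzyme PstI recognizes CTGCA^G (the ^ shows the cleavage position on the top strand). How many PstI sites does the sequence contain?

No occurrence of CTGCAG is present in the sequence.
PstI does not cut: 0 sites.

0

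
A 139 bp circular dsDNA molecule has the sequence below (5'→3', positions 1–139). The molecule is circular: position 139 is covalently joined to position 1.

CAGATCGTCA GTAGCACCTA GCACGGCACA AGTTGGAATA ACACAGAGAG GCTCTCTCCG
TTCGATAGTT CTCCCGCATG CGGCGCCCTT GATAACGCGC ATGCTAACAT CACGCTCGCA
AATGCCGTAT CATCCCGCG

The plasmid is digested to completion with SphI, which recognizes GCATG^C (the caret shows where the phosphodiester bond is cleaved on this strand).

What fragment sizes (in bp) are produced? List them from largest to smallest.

SphI sites (GCATGC) start at positions 76, 99.
SphI cuts after base 5 of each site (before the last base), so after positions 80, 103.
Circular molecule, 2 cuts → 2 fragments:
  81–103 → 23 bp
  104–139 then 1–80 → 36 + 80 = 116 bp
Sorted largest to smallest: 116, 23 bp.

116, 23 bp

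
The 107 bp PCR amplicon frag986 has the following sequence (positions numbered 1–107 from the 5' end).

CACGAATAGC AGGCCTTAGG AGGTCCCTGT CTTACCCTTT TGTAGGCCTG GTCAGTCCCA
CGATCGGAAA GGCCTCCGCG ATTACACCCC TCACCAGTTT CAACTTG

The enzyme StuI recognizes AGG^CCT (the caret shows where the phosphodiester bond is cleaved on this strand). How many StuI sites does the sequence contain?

3

AGGCCT occurs starting at positions 11, 44, 70.
StuI cuts at 3 sites.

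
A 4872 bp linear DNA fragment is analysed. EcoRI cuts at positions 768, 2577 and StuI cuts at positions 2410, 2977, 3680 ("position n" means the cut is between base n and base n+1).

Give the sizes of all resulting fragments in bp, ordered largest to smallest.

1642, 1192, 768, 703, 400, 167 bp

Combined cut positions (sorted): 768, 2410, 2577, 2977, 3680.
Linear molecule, 5 cuts → 6 fragments:
  768 − 0 = 768 bp
  2410 − 768 = 1642 bp
  2577 − 2410 = 167 bp
  2977 − 2577 = 400 bp
  3680 − 2977 = 703 bp
  4872 − 3680 = 1192 bp
Sorted largest to smallest: 1642, 1192, 768, 703, 400, 167 bp.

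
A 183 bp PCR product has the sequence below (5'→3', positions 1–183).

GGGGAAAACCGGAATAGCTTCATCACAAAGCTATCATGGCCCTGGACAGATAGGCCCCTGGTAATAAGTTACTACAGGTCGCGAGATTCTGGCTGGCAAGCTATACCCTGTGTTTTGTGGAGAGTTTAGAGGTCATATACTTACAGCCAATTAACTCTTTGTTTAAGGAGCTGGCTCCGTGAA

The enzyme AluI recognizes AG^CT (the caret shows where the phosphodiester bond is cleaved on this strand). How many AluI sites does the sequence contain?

4

AGCT occurs starting at positions 16, 29, 99, 169.
AluI cuts at 4 sites.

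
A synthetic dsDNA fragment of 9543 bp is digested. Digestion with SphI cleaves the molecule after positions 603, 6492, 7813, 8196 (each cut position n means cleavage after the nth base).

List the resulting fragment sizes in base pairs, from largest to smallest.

5889, 1347, 1321, 603, 383 bp

Linear molecule, 4 cuts → 5 fragments:
  603 − 0 = 603 bp
  6492 − 603 = 5889 bp
  7813 − 6492 = 1321 bp
  8196 − 7813 = 383 bp
  9543 − 8196 = 1347 bp
Sorted largest to smallest: 5889, 1347, 1321, 603, 383 bp.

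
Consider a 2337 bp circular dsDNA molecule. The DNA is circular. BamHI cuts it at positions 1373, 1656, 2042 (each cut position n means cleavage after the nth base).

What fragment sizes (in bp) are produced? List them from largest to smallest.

Circular molecule, 3 cuts → 3 fragments:
  1656 − 1373 = 283 bp
  2042 − 1656 = 386 bp
  wrap: 2337 − 2042 + 1373 = 1668 bp
Sorted largest to smallest: 1668, 386, 283 bp.

1668, 386, 283 bp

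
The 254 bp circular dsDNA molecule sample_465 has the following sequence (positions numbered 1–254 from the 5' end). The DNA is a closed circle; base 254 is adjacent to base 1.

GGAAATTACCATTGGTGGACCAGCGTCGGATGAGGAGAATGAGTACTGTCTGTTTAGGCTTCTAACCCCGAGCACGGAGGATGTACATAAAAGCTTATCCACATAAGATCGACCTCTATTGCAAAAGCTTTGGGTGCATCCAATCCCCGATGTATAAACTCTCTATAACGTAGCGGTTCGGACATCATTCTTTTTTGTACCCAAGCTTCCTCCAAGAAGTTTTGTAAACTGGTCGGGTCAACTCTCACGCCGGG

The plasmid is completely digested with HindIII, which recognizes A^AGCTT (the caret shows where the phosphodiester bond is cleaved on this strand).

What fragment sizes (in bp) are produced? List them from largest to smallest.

142, 78, 34 bp

HindIII sites (AAGCTT) start at positions 91, 125, 203.
HindIII cuts after the first base of each site, so after positions 91, 125, 203.
Circular molecule, 3 cuts → 3 fragments:
  92–125 → 34 bp
  126–203 → 78 bp
  204–254 then 1–91 → 51 + 91 = 142 bp
Sorted largest to smallest: 142, 78, 34 bp.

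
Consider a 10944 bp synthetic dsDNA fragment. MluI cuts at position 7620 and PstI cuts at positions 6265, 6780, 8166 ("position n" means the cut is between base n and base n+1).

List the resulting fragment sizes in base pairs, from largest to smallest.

6265, 2778, 840, 546, 515 bp

Combined cut positions (sorted): 6265, 6780, 7620, 8166.
Linear molecule, 4 cuts → 5 fragments:
  6265 − 0 = 6265 bp
  6780 − 6265 = 515 bp
  7620 − 6780 = 840 bp
  8166 − 7620 = 546 bp
  10944 − 8166 = 2778 bp
Sorted largest to smallest: 6265, 2778, 840, 546, 515 bp.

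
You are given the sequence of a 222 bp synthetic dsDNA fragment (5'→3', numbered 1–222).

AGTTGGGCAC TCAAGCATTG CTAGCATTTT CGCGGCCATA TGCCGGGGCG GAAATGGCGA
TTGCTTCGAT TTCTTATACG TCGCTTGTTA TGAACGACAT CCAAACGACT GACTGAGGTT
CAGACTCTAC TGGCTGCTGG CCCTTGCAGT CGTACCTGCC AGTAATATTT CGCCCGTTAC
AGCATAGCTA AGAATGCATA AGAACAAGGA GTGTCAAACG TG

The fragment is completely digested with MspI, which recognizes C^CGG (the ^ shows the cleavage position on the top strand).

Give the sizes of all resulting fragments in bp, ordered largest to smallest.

The MspI site (CCGG) starts at position 43.
MspI cuts after the first base of each site, so after position 43.
Linear molecule, 1 cut → 2 fragments:
  1–43 → 43 bp
  44–222 → 179 bp
Sorted largest to smallest: 179, 43 bp.

179, 43 bp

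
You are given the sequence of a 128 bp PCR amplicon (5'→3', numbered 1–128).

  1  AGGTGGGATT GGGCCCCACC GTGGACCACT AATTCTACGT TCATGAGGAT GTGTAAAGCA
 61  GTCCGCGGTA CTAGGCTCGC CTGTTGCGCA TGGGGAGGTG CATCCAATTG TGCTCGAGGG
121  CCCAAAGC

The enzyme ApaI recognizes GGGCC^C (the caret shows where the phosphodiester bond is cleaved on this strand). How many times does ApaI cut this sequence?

2

GGGCCC occurs starting at positions 11, 118.
ApaI cuts at 2 sites.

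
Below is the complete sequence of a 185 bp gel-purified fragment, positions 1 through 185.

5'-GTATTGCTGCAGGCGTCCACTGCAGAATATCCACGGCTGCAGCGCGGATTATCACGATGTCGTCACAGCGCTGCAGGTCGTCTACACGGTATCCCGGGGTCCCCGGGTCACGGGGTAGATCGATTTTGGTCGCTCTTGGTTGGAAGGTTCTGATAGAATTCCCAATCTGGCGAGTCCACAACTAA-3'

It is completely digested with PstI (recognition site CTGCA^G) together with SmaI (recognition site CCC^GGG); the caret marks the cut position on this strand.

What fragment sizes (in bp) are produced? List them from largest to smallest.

PstI sites (CTGCAG) start at positions 7, 20, 37, 71.
PstI cuts after base 5 of each site (before the last base), so after positions 11, 24, 41, 75.
SmaI sites (CCCGGG) start at positions 93, 102.
SmaI cuts after base 3 of each site, so after positions 95, 104.
Combined cut positions: 11, 24, 41, 75, 95, 104.
Linear molecule, 6 cuts → 7 fragments:
  1–11 → 11 bp
  12–24 → 13 bp
  25–41 → 17 bp
  42–75 → 34 bp
  76–95 → 20 bp
  96–104 → 9 bp
  105–185 → 81 bp
Sorted largest to smallest: 81, 34, 20, 17, 13, 11, 9 bp.

81, 34, 20, 17, 13, 11, 9 bp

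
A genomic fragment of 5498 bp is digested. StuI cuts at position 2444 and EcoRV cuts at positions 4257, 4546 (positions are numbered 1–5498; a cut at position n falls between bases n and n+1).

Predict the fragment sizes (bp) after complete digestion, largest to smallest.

Combined cut positions (sorted): 2444, 4257, 4546.
Linear molecule, 3 cuts → 4 fragments:
  2444 − 0 = 2444 bp
  4257 − 2444 = 1813 bp
  4546 − 4257 = 289 bp
  5498 − 4546 = 952 bp
Sorted largest to smallest: 2444, 1813, 952, 289 bp.

2444, 1813, 952, 289 bp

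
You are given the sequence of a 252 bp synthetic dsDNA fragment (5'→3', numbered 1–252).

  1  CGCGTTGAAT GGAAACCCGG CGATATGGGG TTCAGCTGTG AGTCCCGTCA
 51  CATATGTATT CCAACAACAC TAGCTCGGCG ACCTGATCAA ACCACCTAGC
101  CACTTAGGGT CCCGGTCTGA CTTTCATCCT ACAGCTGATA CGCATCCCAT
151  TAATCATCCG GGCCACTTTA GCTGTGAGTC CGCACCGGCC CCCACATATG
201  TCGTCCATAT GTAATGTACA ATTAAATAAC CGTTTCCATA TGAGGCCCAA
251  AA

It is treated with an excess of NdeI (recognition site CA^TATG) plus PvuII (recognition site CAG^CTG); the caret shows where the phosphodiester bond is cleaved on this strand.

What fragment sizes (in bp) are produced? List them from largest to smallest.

82, 62, 35, 31, 17, 14, 11 bp

NdeI sites (CATATG) start at positions 51, 195, 206, 237.
NdeI cuts after base 2 of each site, so after positions 52, 196, 207, 238.
PvuII sites (CAGCTG) start at positions 33, 132.
PvuII cuts after base 3 of each site, so after positions 35, 134.
Combined cut positions: 35, 52, 134, 196, 207, 238.
Linear molecule, 6 cuts → 7 fragments:
  1–35 → 35 bp
  36–52 → 17 bp
  53–134 → 82 bp
  135–196 → 62 bp
  197–207 → 11 bp
  208–238 → 31 bp
  239–252 → 14 bp
Sorted largest to smallest: 82, 62, 35, 31, 17, 14, 11 bp.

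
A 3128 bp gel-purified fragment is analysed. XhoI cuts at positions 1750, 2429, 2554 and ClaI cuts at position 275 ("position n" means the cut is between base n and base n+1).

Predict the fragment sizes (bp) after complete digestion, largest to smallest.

1475, 679, 574, 275, 125 bp

Combined cut positions (sorted): 275, 1750, 2429, 2554.
Linear molecule, 4 cuts → 5 fragments:
  275 − 0 = 275 bp
  1750 − 275 = 1475 bp
  2429 − 1750 = 679 bp
  2554 − 2429 = 125 bp
  3128 − 2554 = 574 bp
Sorted largest to smallest: 1475, 679, 574, 275, 125 bp.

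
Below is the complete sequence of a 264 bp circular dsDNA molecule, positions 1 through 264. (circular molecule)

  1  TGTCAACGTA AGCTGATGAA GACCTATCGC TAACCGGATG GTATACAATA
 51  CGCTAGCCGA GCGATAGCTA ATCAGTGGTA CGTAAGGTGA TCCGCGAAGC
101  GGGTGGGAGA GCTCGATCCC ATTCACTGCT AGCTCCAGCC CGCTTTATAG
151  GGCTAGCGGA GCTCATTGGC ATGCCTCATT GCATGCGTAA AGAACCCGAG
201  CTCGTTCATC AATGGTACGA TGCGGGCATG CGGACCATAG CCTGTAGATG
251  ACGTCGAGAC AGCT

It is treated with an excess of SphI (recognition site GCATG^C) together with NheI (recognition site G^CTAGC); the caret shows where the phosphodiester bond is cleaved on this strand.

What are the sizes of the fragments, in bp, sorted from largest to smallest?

SphI sites (GCATGC) start at positions 169, 181, 226.
SphI cuts after base 5 of each site (before the last base), so after positions 173, 185, 230.
NheI sites (GCTAGC) start at positions 52, 128, 152.
NheI cuts after the first base of each site, so after positions 52, 128, 152.
Combined cut positions: 52, 128, 152, 173, 185, 230.
Circular molecule, 6 cuts → 6 fragments:
  53–128 → 76 bp
  129–152 → 24 bp
  153–173 → 21 bp
  174–185 → 12 bp
  186–230 → 45 bp
  231–264 then 1–52 → 34 + 52 = 86 bp
Sorted largest to smallest: 86, 76, 45, 24, 21, 12 bp.

86, 76, 45, 24, 21, 12 bp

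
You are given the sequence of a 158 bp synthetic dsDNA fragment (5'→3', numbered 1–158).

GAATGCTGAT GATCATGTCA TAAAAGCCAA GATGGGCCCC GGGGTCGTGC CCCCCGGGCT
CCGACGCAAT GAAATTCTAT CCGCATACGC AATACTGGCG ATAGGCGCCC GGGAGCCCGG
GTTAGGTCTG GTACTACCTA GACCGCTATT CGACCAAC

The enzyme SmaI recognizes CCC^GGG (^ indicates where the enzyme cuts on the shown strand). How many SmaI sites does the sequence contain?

CCCGGG occurs starting at positions 38, 53, 108, 116.
SmaI cuts at 4 sites.

4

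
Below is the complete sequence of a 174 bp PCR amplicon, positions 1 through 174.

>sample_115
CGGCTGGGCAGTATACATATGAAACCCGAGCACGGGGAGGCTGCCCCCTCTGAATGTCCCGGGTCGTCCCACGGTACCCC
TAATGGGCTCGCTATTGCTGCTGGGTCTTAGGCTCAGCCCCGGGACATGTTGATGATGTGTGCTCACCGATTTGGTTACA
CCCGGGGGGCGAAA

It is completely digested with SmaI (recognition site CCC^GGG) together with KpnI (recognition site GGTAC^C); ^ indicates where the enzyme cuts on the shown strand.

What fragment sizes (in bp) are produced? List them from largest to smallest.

SmaI sites (CCCGGG) start at positions 58, 119, 161.
SmaI cuts after base 3 of each site, so after positions 60, 121, 163.
The KpnI site (GGTACC) starts at position 73.
KpnI cuts after base 5 of each site (before the last base), so after position 77.
Combined cut positions: 60, 77, 121, 163.
Linear molecule, 4 cuts → 5 fragments:
  1–60 → 60 bp
  61–77 → 17 bp
  78–121 → 44 bp
  122–163 → 42 bp
  164–174 → 11 bp
Sorted largest to smallest: 60, 44, 42, 17, 11 bp.

60, 44, 42, 17, 11 bp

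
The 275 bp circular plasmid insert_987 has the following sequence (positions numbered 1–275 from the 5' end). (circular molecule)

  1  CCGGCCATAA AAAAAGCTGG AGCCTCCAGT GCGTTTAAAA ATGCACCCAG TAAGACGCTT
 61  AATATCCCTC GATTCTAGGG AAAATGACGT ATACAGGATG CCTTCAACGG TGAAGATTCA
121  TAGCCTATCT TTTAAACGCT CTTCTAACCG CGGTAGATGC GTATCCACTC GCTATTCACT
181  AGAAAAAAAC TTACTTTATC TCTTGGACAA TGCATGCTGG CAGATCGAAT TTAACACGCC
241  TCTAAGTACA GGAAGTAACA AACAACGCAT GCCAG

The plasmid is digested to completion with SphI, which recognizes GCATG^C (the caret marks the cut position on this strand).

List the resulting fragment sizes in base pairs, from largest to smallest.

SphI sites (GCATGC) start at positions 212, 267.
SphI cuts after base 5 of each site (before the last base), so after positions 216, 271.
Circular molecule, 2 cuts → 2 fragments:
  217–271 → 55 bp
  272–275 then 1–216 → 4 + 216 = 220 bp
Sorted largest to smallest: 220, 55 bp.

220, 55 bp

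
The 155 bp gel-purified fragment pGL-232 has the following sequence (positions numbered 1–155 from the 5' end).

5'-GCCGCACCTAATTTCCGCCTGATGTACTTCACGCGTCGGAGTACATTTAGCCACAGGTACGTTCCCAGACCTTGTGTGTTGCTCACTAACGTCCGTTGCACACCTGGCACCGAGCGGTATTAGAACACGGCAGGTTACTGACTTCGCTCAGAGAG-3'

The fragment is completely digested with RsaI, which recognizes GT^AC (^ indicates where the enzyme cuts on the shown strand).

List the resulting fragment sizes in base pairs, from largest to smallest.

97, 25, 17, 16 bp

RsaI sites (GTAC) start at positions 24, 41, 57.
RsaI cuts after base 2 of each site, so after positions 25, 42, 58.
Linear molecule, 3 cuts → 4 fragments:
  1–25 → 25 bp
  26–42 → 17 bp
  43–58 → 16 bp
  59–155 → 97 bp
Sorted largest to smallest: 97, 25, 17, 16 bp.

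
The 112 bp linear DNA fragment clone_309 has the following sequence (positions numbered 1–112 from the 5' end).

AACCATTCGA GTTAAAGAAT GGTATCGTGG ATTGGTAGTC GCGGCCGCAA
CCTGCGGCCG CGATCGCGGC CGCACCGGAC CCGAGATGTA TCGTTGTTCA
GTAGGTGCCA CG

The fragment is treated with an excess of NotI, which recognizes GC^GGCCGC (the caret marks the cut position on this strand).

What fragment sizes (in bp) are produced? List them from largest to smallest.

45, 42, 13, 12 bp

NotI sites (GCGGCCGC) start at positions 41, 54, 66.
NotI cuts after base 2 of each site, so after positions 42, 55, 67.
Linear molecule, 3 cuts → 4 fragments:
  1–42 → 42 bp
  43–55 → 13 bp
  56–67 → 12 bp
  68–112 → 45 bp
Sorted largest to smallest: 45, 42, 13, 12 bp.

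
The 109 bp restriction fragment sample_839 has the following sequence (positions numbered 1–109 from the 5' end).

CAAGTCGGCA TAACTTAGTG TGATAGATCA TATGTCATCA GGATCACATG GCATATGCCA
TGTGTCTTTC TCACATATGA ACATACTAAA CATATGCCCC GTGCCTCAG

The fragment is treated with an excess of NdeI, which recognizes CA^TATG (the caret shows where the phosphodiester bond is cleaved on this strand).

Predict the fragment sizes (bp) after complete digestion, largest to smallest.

30, 23, 22, 17, 17 bp

NdeI sites (CATATG) start at positions 29, 52, 74, 91.
NdeI cuts after base 2 of each site, so after positions 30, 53, 75, 92.
Linear molecule, 4 cuts → 5 fragments:
  1–30 → 30 bp
  31–53 → 23 bp
  54–75 → 22 bp
  76–92 → 17 bp
  93–109 → 17 bp
Sorted largest to smallest: 30, 23, 22, 17, 17 bp.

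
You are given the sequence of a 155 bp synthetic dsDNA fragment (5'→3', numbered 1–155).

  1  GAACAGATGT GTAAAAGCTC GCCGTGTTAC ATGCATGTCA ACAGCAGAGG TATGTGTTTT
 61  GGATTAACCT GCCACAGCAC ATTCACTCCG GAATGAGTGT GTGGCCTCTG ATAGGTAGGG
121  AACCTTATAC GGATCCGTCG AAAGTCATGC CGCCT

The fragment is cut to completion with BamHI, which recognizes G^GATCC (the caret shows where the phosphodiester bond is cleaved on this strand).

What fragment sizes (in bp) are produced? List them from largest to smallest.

131, 24 bp

The BamHI site (GGATCC) starts at position 131.
BamHI cuts after the first base of each site, so after position 131.
Linear molecule, 1 cut → 2 fragments:
  1–131 → 131 bp
  132–155 → 24 bp
Sorted largest to smallest: 131, 24 bp.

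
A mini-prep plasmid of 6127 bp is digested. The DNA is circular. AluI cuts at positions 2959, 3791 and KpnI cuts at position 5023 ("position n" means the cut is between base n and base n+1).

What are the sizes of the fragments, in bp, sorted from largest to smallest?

Combined cut positions (sorted): 2959, 3791, 5023.
Circular molecule, 3 cuts → 3 fragments:
  3791 − 2959 = 832 bp
  5023 − 3791 = 1232 bp
  wrap: 6127 − 5023 + 2959 = 4063 bp
Sorted largest to smallest: 4063, 1232, 832 bp.

4063, 1232, 832 bp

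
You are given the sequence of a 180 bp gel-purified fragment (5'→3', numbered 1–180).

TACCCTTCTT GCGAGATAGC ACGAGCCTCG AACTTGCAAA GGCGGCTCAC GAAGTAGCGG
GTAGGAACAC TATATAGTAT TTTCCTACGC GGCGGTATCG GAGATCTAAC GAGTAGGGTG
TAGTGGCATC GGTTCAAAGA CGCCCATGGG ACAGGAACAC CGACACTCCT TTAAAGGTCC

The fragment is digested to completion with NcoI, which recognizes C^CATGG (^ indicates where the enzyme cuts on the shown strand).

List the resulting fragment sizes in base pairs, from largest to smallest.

The NcoI site (CCATGG) starts at position 144.
NcoI cuts after the first base of each site, so after position 144.
Linear molecule, 1 cut → 2 fragments:
  1–144 → 144 bp
  145–180 → 36 bp
Sorted largest to smallest: 144, 36 bp.

144, 36 bp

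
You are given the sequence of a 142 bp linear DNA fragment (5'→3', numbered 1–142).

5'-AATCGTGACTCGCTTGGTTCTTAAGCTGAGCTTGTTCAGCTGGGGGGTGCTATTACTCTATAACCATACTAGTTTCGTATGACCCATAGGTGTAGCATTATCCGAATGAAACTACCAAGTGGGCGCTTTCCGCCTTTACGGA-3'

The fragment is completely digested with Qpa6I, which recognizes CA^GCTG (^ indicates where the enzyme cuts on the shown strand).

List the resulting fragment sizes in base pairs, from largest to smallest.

104, 38 bp

The Qpa6I site (CAGCTG) starts at position 37.
Qpa6I cuts after base 2 of each site, so after position 38.
Linear molecule, 1 cut → 2 fragments:
  1–38 → 38 bp
  39–142 → 104 bp
Sorted largest to smallest: 104, 38 bp.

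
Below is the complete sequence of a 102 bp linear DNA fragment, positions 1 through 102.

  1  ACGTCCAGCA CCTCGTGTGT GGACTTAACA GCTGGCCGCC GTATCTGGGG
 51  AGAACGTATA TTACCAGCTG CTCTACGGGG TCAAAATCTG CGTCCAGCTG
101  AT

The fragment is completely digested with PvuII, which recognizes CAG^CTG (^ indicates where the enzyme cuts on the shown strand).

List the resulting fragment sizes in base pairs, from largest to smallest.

36, 31, 30, 5 bp

PvuII sites (CAGCTG) start at positions 29, 65, 95.
PvuII cuts after base 3 of each site, so after positions 31, 67, 97.
Linear molecule, 3 cuts → 4 fragments:
  1–31 → 31 bp
  32–67 → 36 bp
  68–97 → 30 bp
  98–102 → 5 bp
Sorted largest to smallest: 36, 31, 30, 5 bp.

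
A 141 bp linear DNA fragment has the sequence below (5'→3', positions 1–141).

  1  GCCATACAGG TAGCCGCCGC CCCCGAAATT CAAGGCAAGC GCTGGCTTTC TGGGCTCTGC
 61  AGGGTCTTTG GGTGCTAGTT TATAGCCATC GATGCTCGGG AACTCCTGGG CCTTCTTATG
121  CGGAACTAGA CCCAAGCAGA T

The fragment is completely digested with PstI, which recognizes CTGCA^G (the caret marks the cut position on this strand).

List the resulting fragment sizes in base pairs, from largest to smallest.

The PstI site (CTGCAG) starts at position 57.
PstI cuts after base 5 of each site (before the last base), so after position 61.
Linear molecule, 1 cut → 2 fragments:
  1–61 → 61 bp
  62–141 → 80 bp
Sorted largest to smallest: 80, 61 bp.

80, 61 bp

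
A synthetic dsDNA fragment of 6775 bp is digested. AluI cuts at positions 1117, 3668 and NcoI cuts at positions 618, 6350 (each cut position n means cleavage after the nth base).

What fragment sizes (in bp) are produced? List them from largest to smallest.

2682, 2551, 618, 499, 425 bp

Combined cut positions (sorted): 618, 1117, 3668, 6350.
Linear molecule, 4 cuts → 5 fragments:
  618 − 0 = 618 bp
  1117 − 618 = 499 bp
  3668 − 1117 = 2551 bp
  6350 − 3668 = 2682 bp
  6775 − 6350 = 425 bp
Sorted largest to smallest: 2682, 2551, 618, 499, 425 bp.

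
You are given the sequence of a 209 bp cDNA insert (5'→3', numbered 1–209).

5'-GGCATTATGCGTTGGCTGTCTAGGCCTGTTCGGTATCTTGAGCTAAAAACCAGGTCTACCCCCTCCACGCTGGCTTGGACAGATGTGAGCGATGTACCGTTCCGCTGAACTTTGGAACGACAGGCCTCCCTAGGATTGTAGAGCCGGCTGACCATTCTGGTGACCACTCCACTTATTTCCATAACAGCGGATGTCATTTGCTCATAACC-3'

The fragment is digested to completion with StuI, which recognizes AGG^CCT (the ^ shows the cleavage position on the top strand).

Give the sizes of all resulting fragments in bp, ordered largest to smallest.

StuI sites (AGGCCT) start at positions 22, 122.
StuI cuts after base 3 of each site, so after positions 24, 124.
Linear molecule, 2 cuts → 3 fragments:
  1–24 → 24 bp
  25–124 → 100 bp
  125–209 → 85 bp
Sorted largest to smallest: 100, 85, 24 bp.

100, 85, 24 bp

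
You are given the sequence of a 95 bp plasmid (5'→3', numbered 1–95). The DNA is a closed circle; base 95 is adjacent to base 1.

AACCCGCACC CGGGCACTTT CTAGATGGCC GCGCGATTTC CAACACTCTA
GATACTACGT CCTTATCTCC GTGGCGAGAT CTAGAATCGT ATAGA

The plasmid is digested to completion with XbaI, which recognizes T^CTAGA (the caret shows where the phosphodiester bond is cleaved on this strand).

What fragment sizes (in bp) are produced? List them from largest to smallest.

XbaI sites (TCTAGA) start at positions 20, 47, 80.
XbaI cuts after the first base of each site, so after positions 20, 47, 80.
Circular molecule, 3 cuts → 3 fragments:
  21–47 → 27 bp
  48–80 → 33 bp
  81–95 then 1–20 → 15 + 20 = 35 bp
Sorted largest to smallest: 35, 33, 27 bp.

35, 33, 27 bp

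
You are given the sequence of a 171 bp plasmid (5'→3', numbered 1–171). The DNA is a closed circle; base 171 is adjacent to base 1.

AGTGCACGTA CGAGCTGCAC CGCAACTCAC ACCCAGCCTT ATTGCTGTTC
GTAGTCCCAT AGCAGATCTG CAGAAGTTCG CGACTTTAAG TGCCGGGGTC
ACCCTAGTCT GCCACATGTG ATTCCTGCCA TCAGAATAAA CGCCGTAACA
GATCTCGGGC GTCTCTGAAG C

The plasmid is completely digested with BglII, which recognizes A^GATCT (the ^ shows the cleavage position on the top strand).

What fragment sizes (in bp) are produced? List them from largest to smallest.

86, 85 bp

BglII sites (AGATCT) start at positions 64, 150.
BglII cuts after the first base of each site, so after positions 64, 150.
Circular molecule, 2 cuts → 2 fragments:
  65–150 → 86 bp
  151–171 then 1–64 → 21 + 64 = 85 bp
Sorted largest to smallest: 86, 85 bp.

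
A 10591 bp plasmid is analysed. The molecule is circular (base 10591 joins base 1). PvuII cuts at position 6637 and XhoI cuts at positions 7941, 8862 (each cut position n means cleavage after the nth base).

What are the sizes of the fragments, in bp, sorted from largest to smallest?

8366, 1304, 921 bp

Combined cut positions (sorted): 6637, 7941, 8862.
Circular molecule, 3 cuts → 3 fragments:
  7941 − 6637 = 1304 bp
  8862 − 7941 = 921 bp
  wrap: 10591 − 8862 + 6637 = 8366 bp
Sorted largest to smallest: 8366, 1304, 921 bp.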